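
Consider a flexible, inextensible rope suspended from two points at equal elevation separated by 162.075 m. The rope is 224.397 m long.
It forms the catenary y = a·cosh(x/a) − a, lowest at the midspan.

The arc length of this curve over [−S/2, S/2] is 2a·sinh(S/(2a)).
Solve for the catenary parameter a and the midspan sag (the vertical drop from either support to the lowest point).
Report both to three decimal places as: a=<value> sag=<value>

seed: a₀ = √(S³/(24(L−S))) = √(162.075³/(24·62.322)) = 53.351635
iter 1: u=1.518932  f(a)=+7.597e+00  f'(a)=-2.922e+00  a ← 53.351635 − (+7.597e+00/-2.922e+00) = 55.951937
iter 2: u=1.448341  f(a)=+5.907e-01  f'(a)=-2.483e+00  a ← 55.951937 − (+5.907e-01/-2.483e+00) = 56.189810
iter 3: u=1.442210  f(a)=+4.237e-03  f'(a)=-2.448e+00  a ← 56.189810 − (+4.237e-03/-2.448e+00) = 56.191541
iter 4: u=1.442165  f(a)=+2.215e-07  f'(a)=-2.448e+00  a ← 56.191541 − (+2.215e-07/-2.448e+00) = 56.191541
iter 5: u=1.442165  f(a)=-5.684e-14  f'(a)=-2.448e+00  a ← 56.191541 − (-5.684e-14/-2.448e+00) = 56.191541
converged: |Δa| < 1e-12 after 5 iterations
sag = a·(cosh(S/(2a)) − 1) = 56.191541·(cosh(1.442165) − 1) = 69.291497
T_max/T_min = cosh(S/(2a)) = 2.233130

a=56.192 sag=69.291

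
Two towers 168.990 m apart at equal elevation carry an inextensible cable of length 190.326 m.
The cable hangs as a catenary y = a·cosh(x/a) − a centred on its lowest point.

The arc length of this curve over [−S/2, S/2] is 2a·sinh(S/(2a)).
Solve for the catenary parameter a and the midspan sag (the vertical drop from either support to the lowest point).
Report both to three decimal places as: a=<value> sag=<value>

seed: a₀ = √(S³/(24(L−S))) = √(168.990³/(24·21.336)) = 97.079915
iter 1: u=0.870365  f(a)=+8.229e-01  f'(a)=-4.738e-01  a ← 97.079915 − (+8.229e-01/-4.738e-01) = 98.816781
iter 2: u=0.855067  f(a)=+2.260e-02  f'(a)=-4.481e-01  a ← 98.816781 − (+2.260e-02/-4.481e-01) = 98.867226
iter 3: u=0.854631  f(a)=+1.812e-05  f'(a)=-4.473e-01  a ← 98.867226 − (+1.812e-05/-4.473e-01) = 98.867267
iter 4: u=0.854631  f(a)=+1.165e-11  f'(a)=-4.473e-01  a ← 98.867267 − (+1.165e-11/-4.473e-01) = 98.867267
converged: |Δa| < 1e-12 after 4 iterations
sag = a·(cosh(S/(2a)) − 1) = 98.867267·(cosh(0.854631) − 1) = 38.357851
T_max/T_min = cosh(S/(2a)) = 1.387973

a=98.867 sag=38.358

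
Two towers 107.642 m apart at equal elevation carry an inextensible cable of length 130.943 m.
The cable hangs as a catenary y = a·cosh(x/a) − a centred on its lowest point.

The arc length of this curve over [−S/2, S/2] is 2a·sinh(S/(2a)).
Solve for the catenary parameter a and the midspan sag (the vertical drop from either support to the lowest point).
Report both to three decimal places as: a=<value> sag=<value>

a=48.689 sag=32.902

seed: a₀ = √(S³/(24(L−S))) = √(107.642³/(24·23.301)) = 47.225845
iter 1: u=1.139651  f(a)=+1.561e+00  f'(a)=-1.121e+00  a ← 47.225845 − (+1.561e+00/-1.121e+00) = 48.618135
iter 2: u=1.107015  f(a)=+7.168e-02  f'(a)=-1.020e+00  a ← 48.618135 − (+7.168e-02/-1.020e+00) = 48.688399
iter 3: u=1.105417  f(a)=+1.673e-04  f'(a)=-1.015e+00  a ← 48.688399 − (+1.673e-04/-1.015e+00) = 48.688564
iter 4: u=1.105414  f(a)=+9.163e-10  f'(a)=-1.015e+00  a ← 48.688564 − (+9.163e-10/-1.015e+00) = 48.688564
iter 5: u=1.105414  f(a)=+0.000e+00  f'(a)=-1.015e+00  a ← 48.688564 − (+0.000e+00/-1.015e+00) = 48.688564
converged: |Δa| < 1e-12 after 5 iterations
sag = a·(cosh(S/(2a)) − 1) = 48.688564·(cosh(1.105414) − 1) = 32.902450
T_max/T_min = cosh(S/(2a)) = 1.675774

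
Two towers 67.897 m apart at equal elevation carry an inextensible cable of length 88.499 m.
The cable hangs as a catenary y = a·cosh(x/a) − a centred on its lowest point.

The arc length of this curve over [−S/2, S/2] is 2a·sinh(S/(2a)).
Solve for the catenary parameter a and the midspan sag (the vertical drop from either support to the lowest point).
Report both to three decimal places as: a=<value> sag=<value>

a=26.234 sag=25.208

seed: a₀ = √(S³/(24(L−S))) = √(67.897³/(24·20.602)) = 25.160286
iter 1: u=1.349289  f(a)=+1.959e+00  f'(a)=-1.956e+00  a ← 25.160286 − (+1.959e+00/-1.956e+00) = 26.161768
iter 2: u=1.297638  f(a)=+1.230e-01  f'(a)=-1.717e+00  a ← 26.161768 − (+1.230e-01/-1.717e+00) = 26.233410
iter 3: u=1.294094  f(a)=+5.572e-04  f'(a)=-1.702e+00  a ← 26.233410 − (+5.572e-04/-1.702e+00) = 26.233737
iter 4: u=1.294078  f(a)=+1.155e-08  f'(a)=-1.702e+00  a ← 26.233737 − (+1.155e-08/-1.702e+00) = 26.233737
iter 5: u=1.294078  f(a)=+1.421e-14  f'(a)=-1.702e+00  a ← 26.233737 − (+1.421e-14/-1.702e+00) = 26.233737
converged: |Δa| < 1e-12 after 5 iterations
sag = a·(cosh(S/(2a)) − 1) = 26.233737·(cosh(1.294078) − 1) = 25.207756
T_max/T_min = cosh(S/(2a)) = 1.960891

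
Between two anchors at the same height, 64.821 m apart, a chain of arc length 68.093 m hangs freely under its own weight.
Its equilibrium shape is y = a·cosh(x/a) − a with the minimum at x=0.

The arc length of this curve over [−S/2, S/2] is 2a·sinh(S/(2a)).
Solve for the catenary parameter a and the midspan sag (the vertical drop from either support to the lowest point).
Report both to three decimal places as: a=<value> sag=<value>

seed: a₀ = √(S³/(24(L−S))) = √(64.821³/(24·3.272)) = 58.892680
iter 1: u=0.550332  f(a)=+4.991e-02  f'(a)=-1.145e-01  a ← 58.892680 − (+4.991e-02/-1.145e-01) = 59.328480
iter 2: u=0.546289  f(a)=+5.594e-04  f'(a)=-1.120e-01  a ← 59.328480 − (+5.594e-04/-1.120e-01) = 59.333476
iter 3: u=0.546243  f(a)=+7.205e-08  f'(a)=-1.119e-01  a ← 59.333476 − (+7.205e-08/-1.119e-01) = 59.333477
iter 4: u=0.546243  f(a)=+0.000e+00  f'(a)=-1.119e-01  a ← 59.333477 − (+0.000e+00/-1.119e-01) = 59.333477
converged: |Δa| < 1e-12 after 4 iterations
sag = a·(cosh(S/(2a)) − 1) = 59.333477·(cosh(0.546243) − 1) = 9.074312
T_max/T_min = cosh(S/(2a)) = 1.152937

a=59.333 sag=9.074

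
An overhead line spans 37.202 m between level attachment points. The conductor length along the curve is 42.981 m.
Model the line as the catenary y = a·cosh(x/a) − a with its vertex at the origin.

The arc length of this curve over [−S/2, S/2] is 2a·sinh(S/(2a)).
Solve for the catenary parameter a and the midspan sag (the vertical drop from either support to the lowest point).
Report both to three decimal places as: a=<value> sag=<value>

seed: a₀ = √(S³/(24(L−S))) = √(37.202³/(24·5.779)) = 19.267149
iter 1: u=0.965426  f(a)=+2.754e-01  f'(a)=-6.577e-01  a ← 19.267149 − (+2.754e-01/-6.577e-01) = 19.685843
iter 2: u=0.944892  f(a)=+9.232e-03  f'(a)=-6.143e-01  a ← 19.685843 − (+9.232e-03/-6.143e-01) = 19.700873
iter 3: u=0.944171  f(a)=+1.117e-05  f'(a)=-6.128e-01  a ← 19.700873 − (+1.117e-05/-6.128e-01) = 19.700891
iter 4: u=0.944170  f(a)=+1.641e-11  f'(a)=-6.128e-01  a ← 19.700891 − (+1.641e-11/-6.128e-01) = 19.700891
iter 5: u=0.944170  f(a)=+0.000e+00  f'(a)=-6.128e-01  a ← 19.700891 − (+0.000e+00/-6.128e-01) = 19.700891
converged: |Δa| < 1e-12 after 5 iterations
sag = a·(cosh(S/(2a)) − 1) = 19.700891·(cosh(0.944170) − 1) = 9.453297
T_max/T_min = cosh(S/(2a)) = 1.479841

a=19.701 sag=9.453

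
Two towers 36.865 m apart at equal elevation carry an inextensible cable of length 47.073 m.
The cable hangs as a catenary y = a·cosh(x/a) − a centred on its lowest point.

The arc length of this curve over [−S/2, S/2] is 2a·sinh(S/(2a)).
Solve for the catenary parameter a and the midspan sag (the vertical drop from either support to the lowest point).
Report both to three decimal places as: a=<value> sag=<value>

a=14.860 sag=12.975

seed: a₀ = √(S³/(24(L−S))) = √(36.865³/(24·10.208)) = 14.300308
iter 1: u=1.288958  f(a)=+8.823e-01  f'(a)=-1.679e+00  a ← 14.300308 − (+8.823e-01/-1.679e+00) = 14.825693
iter 2: u=1.243281  f(a)=+5.095e-02  f'(a)=-1.490e+00  a ← 14.825693 − (+5.095e-02/-1.490e+00) = 14.859880
iter 3: u=1.240421  f(a)=+1.930e-04  f'(a)=-1.479e+00  a ← 14.859880 − (+1.930e-04/-1.479e+00) = 14.860010
iter 4: u=1.240410  f(a)=+2.792e-09  f'(a)=-1.479e+00  a ← 14.860010 − (+2.792e-09/-1.479e+00) = 14.860010
iter 5: u=1.240410  f(a)=+0.000e+00  f'(a)=-1.479e+00  a ← 14.860010 − (+0.000e+00/-1.479e+00) = 14.860010
converged: |Δa| < 1e-12 after 5 iterations
sag = a·(cosh(S/(2a)) − 1) = 14.860010·(cosh(1.240410) − 1) = 12.974981
T_max/T_min = cosh(S/(2a)) = 1.873148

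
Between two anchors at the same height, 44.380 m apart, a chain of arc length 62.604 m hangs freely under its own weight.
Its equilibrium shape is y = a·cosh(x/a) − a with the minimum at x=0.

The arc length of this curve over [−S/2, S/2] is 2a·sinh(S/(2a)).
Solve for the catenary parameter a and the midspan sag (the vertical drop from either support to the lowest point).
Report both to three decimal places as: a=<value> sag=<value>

seed: a₀ = √(S³/(24(L−S))) = √(44.380³/(24·18.224)) = 14.136877
iter 1: u=1.569654  f(a)=+2.381e+00  f'(a)=-3.272e+00  a ← 14.136877 − (+2.381e+00/-3.272e+00) = 14.864676
iter 2: u=1.492801  f(a)=+1.963e-01  f'(a)=-2.753e+00  a ← 14.864676 − (+1.963e-01/-2.753e+00) = 14.935964
iter 3: u=1.485676  f(a)=+1.597e-03  f'(a)=-2.708e+00  a ← 14.935964 − (+1.597e-03/-2.708e+00) = 14.936553
iter 4: u=1.485617  f(a)=+1.077e-07  f'(a)=-2.708e+00  a ← 14.936553 − (+1.077e-07/-2.708e+00) = 14.936553
iter 5: u=1.485617  f(a)=-1.421e-14  f'(a)=-2.708e+00  a ← 14.936553 − (-1.421e-14/-2.708e+00) = 14.936553
converged: |Δa| < 1e-12 after 5 iterations
sag = a·(cosh(S/(2a)) − 1) = 14.936553·(cosh(1.485617) − 1) = 19.746524
T_max/T_min = cosh(S/(2a)) = 2.322027

a=14.937 sag=19.747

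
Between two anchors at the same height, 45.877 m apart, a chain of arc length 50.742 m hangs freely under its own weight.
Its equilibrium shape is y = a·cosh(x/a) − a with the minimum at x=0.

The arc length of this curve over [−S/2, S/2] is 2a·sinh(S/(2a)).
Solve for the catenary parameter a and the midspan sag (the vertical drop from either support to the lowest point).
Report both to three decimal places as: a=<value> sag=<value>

a=29.204 sag=9.481

seed: a₀ = √(S³/(24(L−S))) = √(45.877³/(24·4.865)) = 28.757126
iter 1: u=0.797663  f(a)=+1.571e-01  f'(a)=-3.604e-01  a ← 28.757126 − (+1.571e-01/-3.604e-01) = 29.193165
iter 2: u=0.785749  f(a)=+3.645e-03  f'(a)=-3.438e-01  a ← 29.193165 − (+3.645e-03/-3.438e-01) = 29.203767
iter 3: u=0.785464  f(a)=+2.065e-06  f'(a)=-3.434e-01  a ← 29.203767 − (+2.065e-06/-3.434e-01) = 29.203773
iter 4: u=0.785464  f(a)=+6.679e-13  f'(a)=-3.434e-01  a ← 29.203773 − (+6.679e-13/-3.434e-01) = 29.203773
converged: |Δa| < 1e-12 after 4 iterations
sag = a·(cosh(S/(2a)) − 1) = 29.203773·(cosh(0.785464) − 1) = 9.481470
T_max/T_min = cosh(S/(2a)) = 1.324666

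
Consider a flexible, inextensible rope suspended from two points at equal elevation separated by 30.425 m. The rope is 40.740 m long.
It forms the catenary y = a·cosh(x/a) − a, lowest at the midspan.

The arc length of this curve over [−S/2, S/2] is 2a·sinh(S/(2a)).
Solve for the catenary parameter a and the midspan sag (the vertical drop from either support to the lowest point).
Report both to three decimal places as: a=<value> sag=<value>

a=11.171 sag=12.061

seed: a₀ = √(S³/(24(L−S))) = √(30.425³/(24·10.315)) = 10.666100
iter 1: u=1.426248  f(a)=+1.101e+00  f'(a)=-2.357e+00  a ← 10.666100 − (+1.101e+00/-2.357e+00) = 11.133332
iter 2: u=1.366392  f(a)=+7.651e-02  f'(a)=-2.040e+00  a ← 11.133332 − (+7.651e-02/-2.040e+00) = 11.170832
iter 3: u=1.361805  f(a)=+4.301e-04  f'(a)=-2.017e+00  a ← 11.170832 − (+4.301e-04/-2.017e+00) = 11.171045
iter 4: u=1.361780  f(a)=+1.376e-08  f'(a)=-2.017e+00  a ← 11.171045 − (+1.376e-08/-2.017e+00) = 11.171045
iter 5: u=1.361780  f(a)=+0.000e+00  f'(a)=-2.017e+00  a ← 11.171045 − (+0.000e+00/-2.017e+00) = 11.171045
converged: |Δa| < 1e-12 after 5 iterations
sag = a·(cosh(S/(2a)) − 1) = 11.171045·(cosh(1.361780) − 1) = 12.061027
T_max/T_min = cosh(S/(2a)) = 2.079669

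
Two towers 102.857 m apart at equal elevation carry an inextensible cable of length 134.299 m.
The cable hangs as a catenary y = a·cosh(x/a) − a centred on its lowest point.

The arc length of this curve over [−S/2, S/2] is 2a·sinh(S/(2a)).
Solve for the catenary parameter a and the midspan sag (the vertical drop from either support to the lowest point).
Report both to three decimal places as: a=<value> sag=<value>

seed: a₀ = √(S³/(24(L−S))) = √(102.857³/(24·31.442)) = 37.974326
iter 1: u=1.354297  f(a)=+3.013e+00  f'(a)=-1.980e+00  a ← 37.974326 − (+3.013e+00/-1.980e+00) = 39.495634
iter 2: u=1.302131  f(a)=+1.905e-01  f'(a)=-1.737e+00  a ← 39.495634 − (+1.905e-01/-1.737e+00) = 39.605300
iter 3: u=1.298526  f(a)=+8.754e-04  f'(a)=-1.721e+00  a ← 39.605300 − (+8.754e-04/-1.721e+00) = 39.605808
iter 4: u=1.298509  f(a)=+1.867e-08  f'(a)=-1.721e+00  a ← 39.605808 − (+1.867e-08/-1.721e+00) = 39.605808
iter 5: u=1.298509  f(a)=-2.842e-14  f'(a)=-1.721e+00  a ← 39.605808 − (-2.842e-14/-1.721e+00) = 39.605808
converged: |Δa| < 1e-12 after 5 iterations
sag = a·(cosh(S/(2a)) − 1) = 39.605808·(cosh(1.298509) − 1) = 38.353639
T_max/T_min = cosh(S/(2a)) = 1.968384

a=39.606 sag=38.354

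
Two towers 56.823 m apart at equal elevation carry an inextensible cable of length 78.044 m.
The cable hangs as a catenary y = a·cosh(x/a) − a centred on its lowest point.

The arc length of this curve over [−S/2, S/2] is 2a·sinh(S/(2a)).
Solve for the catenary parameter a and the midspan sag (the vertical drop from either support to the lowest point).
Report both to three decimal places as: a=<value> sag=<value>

seed: a₀ = √(S³/(24(L−S))) = √(56.823³/(24·21.221)) = 18.980065
iter 1: u=1.496913  f(a)=+2.508e+00  f'(a)=-2.779e+00  a ← 18.980065 − (+2.508e+00/-2.779e+00) = 19.882698
iter 2: u=1.428956  f(a)=+1.900e-01  f'(a)=-2.372e+00  a ← 19.882698 − (+1.900e-01/-2.372e+00) = 19.962800
iter 3: u=1.423222  f(a)=+1.288e-03  f'(a)=-2.340e+00  a ← 19.962800 − (+1.288e-03/-2.340e+00) = 19.963350
iter 4: u=1.423183  f(a)=+6.011e-08  f'(a)=-2.340e+00  a ← 19.963350 − (+6.011e-08/-2.340e+00) = 19.963350
iter 5: u=1.423183  f(a)=-2.842e-14  f'(a)=-2.340e+00  a ← 19.963350 − (-2.842e-14/-2.340e+00) = 19.963350
converged: |Δa| < 1e-12 after 5 iterations
sag = a·(cosh(S/(2a)) − 1) = 19.963350·(cosh(1.423183) − 1) = 23.868737
T_max/T_min = cosh(S/(2a)) = 2.195628

a=19.963 sag=23.869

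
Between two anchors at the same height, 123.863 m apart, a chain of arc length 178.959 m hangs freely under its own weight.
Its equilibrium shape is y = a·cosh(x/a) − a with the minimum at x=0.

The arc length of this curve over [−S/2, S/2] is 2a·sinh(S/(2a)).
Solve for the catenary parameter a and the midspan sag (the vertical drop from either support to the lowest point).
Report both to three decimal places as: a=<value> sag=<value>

seed: a₀ = √(S³/(24(L−S))) = √(123.863³/(24·55.096)) = 37.909385
iter 1: u=1.633672  f(a)=+7.837e+00  f'(a)=-3.760e+00  a ← 37.909385 − (+7.837e+00/-3.760e+00) = 39.993630
iter 2: u=1.548534  f(a)=+6.928e-01  f'(a)=-3.122e+00  a ← 39.993630 − (+6.928e-01/-3.122e+00) = 40.215503
iter 3: u=1.539991  f(a)=+6.572e-03  f'(a)=-3.063e+00  a ← 40.215503 − (+6.572e-03/-3.063e+00) = 40.217649
iter 4: u=1.539909  f(a)=+6.039e-07  f'(a)=-3.063e+00  a ← 40.217649 − (+6.039e-07/-3.063e+00) = 40.217649
iter 5: u=1.539909  f(a)=+2.842e-14  f'(a)=-3.063e+00  a ← 40.217649 − (+2.842e-14/-3.063e+00) = 40.217649
converged: |Δa| < 1e-12 after 5 iterations
sag = a·(cosh(S/(2a)) − 1) = 40.217649·(cosh(1.539909) − 1) = 57.884544
T_max/T_min = cosh(S/(2a)) = 2.439282

a=40.218 sag=57.885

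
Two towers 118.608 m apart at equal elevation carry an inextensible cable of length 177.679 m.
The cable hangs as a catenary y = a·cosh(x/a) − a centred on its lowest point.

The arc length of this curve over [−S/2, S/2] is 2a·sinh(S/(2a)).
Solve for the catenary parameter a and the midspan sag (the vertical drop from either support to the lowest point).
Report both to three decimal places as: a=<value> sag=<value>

a=36.623 sag=59.469

seed: a₀ = √(S³/(24(L−S))) = √(118.608³/(24·59.071)) = 34.306641
iter 1: u=1.728645  f(a)=+9.481e+00  f'(a)=-4.589e+00  a ← 34.306641 − (+9.481e+00/-4.589e+00) = 36.372631
iter 2: u=1.630457  f(a)=+9.239e-01  f'(a)=-3.734e+00  a ← 36.372631 − (+9.239e-01/-3.734e+00) = 36.620043
iter 3: u=1.619441  f(a)=+1.087e-02  f'(a)=-3.647e+00  a ← 36.620043 − (+1.087e-02/-3.647e+00) = 36.623023
iter 4: u=1.619309  f(a)=+1.542e-06  f'(a)=-3.646e+00  a ← 36.623023 − (+1.542e-06/-3.646e+00) = 36.623023
iter 5: u=1.619309  f(a)=+2.842e-14  f'(a)=-3.646e+00  a ← 36.623023 − (+2.842e-14/-3.646e+00) = 36.623023
converged: |Δa| < 1e-12 after 5 iterations
sag = a·(cosh(S/(2a)) − 1) = 36.623023·(cosh(1.619309) − 1) = 59.469133
T_max/T_min = cosh(S/(2a)) = 2.623818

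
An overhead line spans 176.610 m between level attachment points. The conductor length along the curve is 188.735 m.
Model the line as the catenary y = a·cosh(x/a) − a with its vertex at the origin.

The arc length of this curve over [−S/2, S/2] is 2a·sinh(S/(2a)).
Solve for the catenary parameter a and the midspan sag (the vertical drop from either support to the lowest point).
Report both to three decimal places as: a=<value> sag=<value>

seed: a₀ = √(S³/(24(L−S))) = √(176.610³/(24·12.125)) = 137.586696
iter 1: u=0.641814  f(a)=+2.522e-01  f'(a)=-1.836e-01  a ← 137.586696 − (+2.522e-01/-1.836e-01) = 138.960141
iter 2: u=0.635470  f(a)=+3.826e-03  f'(a)=-1.781e-01  a ← 138.960141 − (+3.826e-03/-1.781e-01) = 138.981626
iter 3: u=0.635372  f(a)=+9.107e-07  f'(a)=-1.780e-01  a ← 138.981626 − (+9.107e-07/-1.780e-01) = 138.981631
iter 4: u=0.635372  f(a)=+5.684e-14  f'(a)=-1.780e-01  a ← 138.981631 − (+5.684e-14/-1.780e-01) = 138.981631
converged: |Δa| < 1e-12 after 4 iterations
sag = a·(cosh(S/(2a)) − 1) = 138.981631·(cosh(0.635372) − 1) = 29.009794
T_max/T_min = cosh(S/(2a)) = 1.208731

a=138.982 sag=29.010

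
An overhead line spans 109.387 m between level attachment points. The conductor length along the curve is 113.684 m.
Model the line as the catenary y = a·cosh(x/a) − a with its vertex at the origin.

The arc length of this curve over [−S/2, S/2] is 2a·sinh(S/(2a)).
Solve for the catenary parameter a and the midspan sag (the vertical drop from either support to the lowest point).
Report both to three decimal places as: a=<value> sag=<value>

seed: a₀ = √(S³/(24(L−S))) = √(109.387³/(24·4.297)) = 112.657542
iter 1: u=0.485485  f(a)=+5.092e-02  f'(a)=-7.810e-02  a ← 112.657542 − (+5.092e-02/-7.810e-02) = 113.309602
iter 2: u=0.482691  f(a)=+4.455e-04  f'(a)=-7.674e-02  a ← 113.309602 − (+4.455e-04/-7.674e-02) = 113.315407
iter 3: u=0.482666  f(a)=+3.477e-08  f'(a)=-7.672e-02  a ← 113.315407 − (+3.477e-08/-7.672e-02) = 113.315408
iter 4: u=0.482666  f(a)=+1.421e-14  f'(a)=-7.672e-02  a ← 113.315408 − (+1.421e-14/-7.672e-02) = 113.315408
converged: |Δa| < 1e-12 after 4 iterations
sag = a·(cosh(S/(2a)) − 1) = 113.315408·(cosh(0.482666) − 1) = 13.457596
T_max/T_min = cosh(S/(2a)) = 1.118762

a=113.315 sag=13.458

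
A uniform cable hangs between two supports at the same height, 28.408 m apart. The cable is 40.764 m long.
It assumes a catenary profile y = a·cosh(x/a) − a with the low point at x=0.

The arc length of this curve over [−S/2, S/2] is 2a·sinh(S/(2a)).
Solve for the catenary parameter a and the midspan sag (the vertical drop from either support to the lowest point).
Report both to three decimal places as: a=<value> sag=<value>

seed: a₀ = √(S³/(24(L−S))) = √(28.408³/(24·12.356)) = 8.792582
iter 1: u=1.615453  f(a)=+1.716e+00  f'(a)=-3.616e+00  a ← 8.792582 − (+1.716e+00/-3.616e+00) = 9.267213
iter 2: u=1.532715  f(a)=+1.488e-01  f'(a)=-3.014e+00  a ← 9.267213 − (+1.488e-01/-3.014e+00) = 9.316572
iter 3: u=1.524595  f(a)=+1.352e-03  f'(a)=-2.959e+00  a ← 9.316572 − (+1.352e-03/-2.959e+00) = 9.317029
iter 4: u=1.524520  f(a)=+1.139e-07  f'(a)=-2.959e+00  a ← 9.317029 − (+1.139e-07/-2.959e+00) = 9.317029
iter 5: u=1.524520  f(a)=+0.000e+00  f'(a)=-2.959e+00  a ← 9.317029 − (+0.000e+00/-2.959e+00) = 9.317029
converged: |Δa| < 1e-12 after 5 iterations
sag = a·(cosh(S/(2a)) − 1) = 9.317029·(cosh(1.524520) − 1) = 13.093526
T_max/T_min = cosh(S/(2a)) = 2.405333

a=9.317 sag=13.094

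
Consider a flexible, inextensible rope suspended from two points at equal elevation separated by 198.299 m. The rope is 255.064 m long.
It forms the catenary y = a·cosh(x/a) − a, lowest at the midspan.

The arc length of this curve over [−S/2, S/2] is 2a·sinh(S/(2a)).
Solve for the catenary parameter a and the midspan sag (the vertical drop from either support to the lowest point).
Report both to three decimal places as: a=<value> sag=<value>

a=78.710 sag=71.156

seed: a₀ = √(S³/(24(L−S))) = √(198.299³/(24·56.765)) = 75.654514
iter 1: u=1.310556  f(a)=+5.079e+00  f'(a)=-1.775e+00  a ← 75.654514 − (+5.079e+00/-1.775e+00) = 78.516424
iter 2: u=1.262787  f(a)=+3.024e-01  f'(a)=-1.569e+00  a ← 78.516424 − (+3.024e-01/-1.569e+00) = 78.709164
iter 3: u=1.259694  f(a)=+1.222e-03  f'(a)=-1.556e+00  a ← 78.709164 − (+1.222e-03/-1.556e+00) = 78.709950
iter 4: u=1.259682  f(a)=+2.015e-08  f'(a)=-1.556e+00  a ← 78.709950 − (+2.015e-08/-1.556e+00) = 78.709950
iter 5: u=1.259682  f(a)=-8.527e-14  f'(a)=-1.556e+00  a ← 78.709950 − (-8.527e-14/-1.556e+00) = 78.709950
converged: |Δa| < 1e-12 after 5 iterations
sag = a·(cosh(S/(2a)) − 1) = 78.709950·(cosh(1.259682) − 1) = 71.155547
T_max/T_min = cosh(S/(2a)) = 1.904022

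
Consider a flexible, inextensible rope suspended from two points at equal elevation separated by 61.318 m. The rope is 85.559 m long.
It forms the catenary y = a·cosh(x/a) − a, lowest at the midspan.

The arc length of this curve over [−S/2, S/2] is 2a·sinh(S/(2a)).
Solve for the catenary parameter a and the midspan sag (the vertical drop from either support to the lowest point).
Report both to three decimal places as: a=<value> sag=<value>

seed: a₀ = √(S³/(24(L−S))) = √(61.318³/(24·24.241)) = 19.906783
iter 1: u=1.540128  f(a)=+3.043e+00  f'(a)=-3.064e+00  a ← 19.906783 − (+3.043e+00/-3.064e+00) = 20.899775
iter 2: u=1.466954  f(a)=+2.425e-01  f'(a)=-2.594e+00  a ← 20.899775 − (+2.425e-01/-2.594e+00) = 20.993269
iter 3: u=1.460420  f(a)=+1.835e-03  f'(a)=-2.555e+00  a ← 20.993269 − (+1.835e-03/-2.555e+00) = 20.993988
iter 4: u=1.460370  f(a)=+1.068e-07  f'(a)=-2.554e+00  a ← 20.993988 − (+1.068e-07/-2.554e+00) = 20.993988
iter 5: u=1.460370  f(a)=+0.000e+00  f'(a)=-2.554e+00  a ← 20.993988 − (+0.000e+00/-2.554e+00) = 20.993988
converged: |Δa| < 1e-12 after 5 iterations
sag = a·(cosh(S/(2a)) − 1) = 20.993988·(cosh(1.460370) − 1) = 26.659272
T_max/T_min = cosh(S/(2a)) = 2.269853

a=20.994 sag=26.659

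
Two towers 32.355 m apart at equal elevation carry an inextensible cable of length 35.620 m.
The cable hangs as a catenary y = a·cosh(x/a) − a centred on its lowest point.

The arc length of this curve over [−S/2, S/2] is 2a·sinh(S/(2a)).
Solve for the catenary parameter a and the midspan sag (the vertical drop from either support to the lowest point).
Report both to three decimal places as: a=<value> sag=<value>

seed: a₀ = √(S³/(24(L−S))) = √(32.355³/(24·3.265)) = 20.790498
iter 1: u=0.778120  f(a)=+1.003e-01  f'(a)=-3.335e-01  a ← 20.790498 − (+1.003e-01/-3.335e-01) = 21.091171
iter 2: u=0.767027  f(a)=+2.217e-03  f'(a)=-3.189e-01  a ← 21.091171 − (+2.217e-03/-3.189e-01) = 21.098122
iter 3: u=0.766774  f(a)=+1.138e-06  f'(a)=-3.186e-01  a ← 21.098122 − (+1.138e-06/-3.186e-01) = 21.098126
iter 4: u=0.766774  f(a)=+2.984e-13  f'(a)=-3.186e-01  a ← 21.098126 − (+2.984e-13/-3.186e-01) = 21.098126
converged: |Δa| < 1e-12 after 4 iterations
sag = a·(cosh(S/(2a)) − 1) = 21.098126·(cosh(0.766774) − 1) = 6.512144
T_max/T_min = cosh(S/(2a)) = 1.308660

a=21.098 sag=6.512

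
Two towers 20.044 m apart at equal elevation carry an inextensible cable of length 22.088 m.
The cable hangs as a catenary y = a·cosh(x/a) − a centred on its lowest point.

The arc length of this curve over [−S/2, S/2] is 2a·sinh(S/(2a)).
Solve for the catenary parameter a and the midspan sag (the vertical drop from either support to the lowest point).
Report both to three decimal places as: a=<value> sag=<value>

a=13.004 sag=4.057

seed: a₀ = √(S³/(24(L−S))) = √(20.044³/(24·2.044)) = 12.812401
iter 1: u=0.782211  f(a)=+6.345e-02  f'(a)=-3.390e-01  a ← 12.812401 − (+6.345e-02/-3.390e-01) = 12.999559
iter 2: u=0.770949  f(a)=+1.417e-03  f'(a)=-3.240e-01  a ← 12.999559 − (+1.417e-03/-3.240e-01) = 13.003932
iter 3: u=0.770690  f(a)=+7.426e-07  f'(a)=-3.237e-01  a ← 13.003932 − (+7.426e-07/-3.237e-01) = 13.003935
iter 4: u=0.770690  f(a)=+1.954e-13  f'(a)=-3.237e-01  a ← 13.003935 − (+1.954e-13/-3.237e-01) = 13.003935
converged: |Δa| < 1e-12 after 4 iterations
sag = a·(cosh(S/(2a)) − 1) = 13.003935·(cosh(0.770690) − 1) = 4.056905
T_max/T_min = cosh(S/(2a)) = 1.311975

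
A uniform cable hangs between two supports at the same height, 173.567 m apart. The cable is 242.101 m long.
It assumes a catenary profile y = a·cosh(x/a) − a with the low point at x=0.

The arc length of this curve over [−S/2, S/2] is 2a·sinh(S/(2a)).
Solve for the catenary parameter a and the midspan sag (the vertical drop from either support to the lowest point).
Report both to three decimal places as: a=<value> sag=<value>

seed: a₀ = √(S³/(24(L−S))) = √(173.567³/(24·68.534)) = 56.382207
iter 1: u=1.539200  f(a)=+8.592e+00  f'(a)=-3.058e+00  a ← 56.382207 − (+8.592e+00/-3.058e+00) = 59.191841
iter 2: u=1.466140  f(a)=+6.840e-01  f'(a)=-2.589e+00  a ← 59.191841 − (+6.840e-01/-2.589e+00) = 59.456048
iter 3: u=1.459624  f(a)=+5.163e-03  f'(a)=-2.550e+00  a ← 59.456048 − (+5.163e-03/-2.550e+00) = 59.458073
iter 4: u=1.459575  f(a)=+2.991e-07  f'(a)=-2.550e+00  a ← 59.458073 − (+2.991e-07/-2.550e+00) = 59.458073
iter 5: u=1.459575  f(a)=-2.842e-14  f'(a)=-2.550e+00  a ← 59.458073 − (-2.842e-14/-2.550e+00) = 59.458073
converged: |Δa| < 1e-12 after 5 iterations
sag = a·(cosh(S/(2a)) − 1) = 59.458073·(cosh(1.459575) − 1) = 75.406622
T_max/T_min = cosh(S/(2a)) = 2.268232

a=59.458 sag=75.407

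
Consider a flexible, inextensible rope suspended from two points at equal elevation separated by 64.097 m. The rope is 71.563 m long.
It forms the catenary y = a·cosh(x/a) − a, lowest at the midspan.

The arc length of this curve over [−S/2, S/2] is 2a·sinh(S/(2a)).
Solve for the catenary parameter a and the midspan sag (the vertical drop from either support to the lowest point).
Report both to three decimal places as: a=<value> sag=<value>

a=38.989 sag=13.930

seed: a₀ = √(S³/(24(L−S))) = √(64.097³/(24·7.466)) = 38.336013
iter 1: u=0.835989  f(a)=+2.653e-01  f'(a)=-4.174e-01  a ← 38.336013 − (+2.653e-01/-4.174e-01) = 38.971534
iter 2: u=0.822357  f(a)=+6.740e-03  f'(a)=-3.964e-01  a ← 38.971534 − (+6.740e-03/-3.964e-01) = 38.988536
iter 3: u=0.821998  f(a)=+4.603e-06  f'(a)=-3.959e-01  a ← 38.988536 − (+4.603e-06/-3.959e-01) = 38.988548
iter 4: u=0.821998  f(a)=+2.132e-12  f'(a)=-3.959e-01  a ← 38.988548 − (+2.132e-12/-3.959e-01) = 38.988548
converged: |Δa| < 1e-12 after 4 iterations
sag = a·(cosh(S/(2a)) − 1) = 38.988548·(cosh(0.821998) − 1) = 13.930471
T_max/T_min = cosh(S/(2a)) = 1.357296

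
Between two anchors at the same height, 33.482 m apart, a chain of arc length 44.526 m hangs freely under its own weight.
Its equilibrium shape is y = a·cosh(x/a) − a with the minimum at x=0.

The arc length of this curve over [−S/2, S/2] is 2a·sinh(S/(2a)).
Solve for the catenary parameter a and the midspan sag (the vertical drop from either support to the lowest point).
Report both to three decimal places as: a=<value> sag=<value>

seed: a₀ = √(S³/(24(L−S))) = √(33.482³/(24·11.044)) = 11.900036
iter 1: u=1.406802  f(a)=+1.146e+00  f'(a)=-2.250e+00  a ← 11.900036 − (+1.146e+00/-2.250e+00) = 12.409184
iter 2: u=1.349081  f(a)=+7.764e-02  f'(a)=-1.955e+00  a ← 12.409184 − (+7.764e-02/-1.955e+00) = 12.448900
iter 3: u=1.344777  f(a)=+4.138e-04  f'(a)=-1.934e+00  a ← 12.448900 − (+4.138e-04/-1.934e+00) = 12.449114
iter 4: u=1.344754  f(a)=+1.189e-08  f'(a)=-1.934e+00  a ← 12.449114 − (+1.189e-08/-1.934e+00) = 12.449114
iter 5: u=1.344754  f(a)=-7.105e-15  f'(a)=-1.934e+00  a ← 12.449114 − (-7.105e-15/-1.934e+00) = 12.449114
converged: |Δa| < 1e-12 after 5 iterations
sag = a·(cosh(S/(2a)) − 1) = 12.449114·(cosh(1.344754) − 1) = 13.058172
T_max/T_min = cosh(S/(2a)) = 2.048924

a=12.449 sag=13.058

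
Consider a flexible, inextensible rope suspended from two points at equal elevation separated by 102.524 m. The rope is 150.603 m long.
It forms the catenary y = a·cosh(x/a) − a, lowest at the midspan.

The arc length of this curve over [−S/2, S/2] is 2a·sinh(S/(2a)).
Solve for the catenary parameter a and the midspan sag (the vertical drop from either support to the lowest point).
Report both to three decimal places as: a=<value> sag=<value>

seed: a₀ = √(S³/(24(L−S))) = √(102.524³/(24·48.079)) = 30.560115
iter 1: u=1.677415  f(a)=+7.235e+00  f'(a)=-4.126e+00  a ← 30.560115 − (+7.235e+00/-4.126e+00) = 32.313879
iter 2: u=1.586377  f(a)=+6.696e-01  f'(a)=-3.394e+00  a ← 32.313879 − (+6.696e-01/-3.394e+00) = 32.511138
iter 3: u=1.576752  f(a)=+7.026e-03  f'(a)=-3.323e+00  a ← 32.511138 − (+7.026e-03/-3.323e+00) = 32.513252
iter 4: u=1.576649  f(a)=+7.914e-07  f'(a)=-3.323e+00  a ← 32.513252 − (+7.914e-07/-3.323e+00) = 32.513252
iter 5: u=1.576649  f(a)=+0.000e+00  f'(a)=-3.323e+00  a ← 32.513252 − (+0.000e+00/-3.323e+00) = 32.513252
converged: |Δa| < 1e-12 after 5 iterations
sag = a·(cosh(S/(2a)) − 1) = 32.513252·(cosh(1.576649) − 1) = 49.507644
T_max/T_min = cosh(S/(2a)) = 2.522691

a=32.513 sag=49.508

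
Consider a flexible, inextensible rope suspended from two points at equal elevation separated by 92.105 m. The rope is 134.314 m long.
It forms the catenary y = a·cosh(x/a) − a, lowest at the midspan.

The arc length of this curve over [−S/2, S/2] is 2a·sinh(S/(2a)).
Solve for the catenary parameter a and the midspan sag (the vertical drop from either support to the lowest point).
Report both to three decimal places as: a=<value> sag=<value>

a=29.511 sag=43.844

seed: a₀ = √(S³/(24(L−S))) = √(92.105³/(24·42.209)) = 27.772608
iter 1: u=1.658199  f(a)=+6.198e+00  f'(a)=-3.962e+00  a ← 27.772608 − (+6.198e+00/-3.962e+00) = 29.336986
iter 2: u=1.569776  f(a)=+5.622e-01  f'(a)=-3.273e+00  a ← 29.336986 − (+5.622e-01/-3.273e+00) = 29.508769
iter 3: u=1.560638  f(a)=+5.646e-03  f'(a)=-3.207e+00  a ← 29.508769 − (+5.646e-03/-3.207e+00) = 29.510529
iter 4: u=1.560545  f(a)=+5.820e-07  f'(a)=-3.207e+00  a ← 29.510529 − (+5.820e-07/-3.207e+00) = 29.510529
iter 5: u=1.560545  f(a)=+0.000e+00  f'(a)=-3.207e+00  a ← 29.510529 − (+0.000e+00/-3.207e+00) = 29.510529
converged: |Δa| < 1e-12 after 5 iterations
sag = a·(cosh(S/(2a)) − 1) = 29.510529·(cosh(1.560545) − 1) = 43.844321
T_max/T_min = cosh(S/(2a)) = 2.485718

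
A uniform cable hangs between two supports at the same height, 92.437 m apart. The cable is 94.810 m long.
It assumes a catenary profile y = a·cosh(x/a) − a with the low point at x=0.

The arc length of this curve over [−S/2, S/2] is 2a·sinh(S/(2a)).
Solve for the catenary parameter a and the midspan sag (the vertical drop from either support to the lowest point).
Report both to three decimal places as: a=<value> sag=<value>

a=118.215 sag=9.151

seed: a₀ = √(S³/(24(L−S))) = √(92.437³/(24·2.373)) = 117.764468
iter 1: u=0.392466  f(a)=+1.834e-02  f'(a)=-4.092e-02  a ← 117.764468 − (+1.834e-02/-4.092e-02) = 118.212672
iter 2: u=0.390978  f(a)=+1.052e-04  f'(a)=-4.046e-02  a ← 118.212672 − (+1.052e-04/-4.046e-02) = 118.215273
iter 3: u=0.390969  f(a)=+3.509e-09  f'(a)=-4.045e-02  a ← 118.215273 − (+3.509e-09/-4.045e-02) = 118.215273
iter 4: u=0.390969  f(a)=+0.000e+00  f'(a)=-4.045e-02  a ← 118.215273 − (+0.000e+00/-4.045e-02) = 118.215273
converged: |Δa| < 1e-12 after 4 iterations
sag = a·(cosh(S/(2a)) − 1) = 118.215273·(cosh(0.390969) − 1) = 9.150675
T_max/T_min = cosh(S/(2a)) = 1.077407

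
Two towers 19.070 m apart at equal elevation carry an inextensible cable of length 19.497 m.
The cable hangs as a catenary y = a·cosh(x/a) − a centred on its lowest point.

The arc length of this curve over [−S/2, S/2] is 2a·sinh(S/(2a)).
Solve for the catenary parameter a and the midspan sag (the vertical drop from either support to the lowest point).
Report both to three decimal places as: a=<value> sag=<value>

seed: a₀ = √(S³/(24(L−S))) = √(19.070³/(24·0.427)) = 26.013961
iter 1: u=0.366534  f(a)=+2.878e-03  f'(a)=-3.327e-02  a ← 26.013961 − (+2.878e-03/-3.327e-02) = 26.100446
iter 2: u=0.365319  f(a)=+1.441e-05  f'(a)=-3.294e-02  a ← 26.100446 − (+1.441e-05/-3.294e-02) = 26.100883
iter 3: u=0.365313  f(a)=+3.657e-10  f'(a)=-3.294e-02  a ← 26.100883 − (+3.657e-10/-3.294e-02) = 26.100883
iter 4: u=0.365313  f(a)=+0.000e+00  f'(a)=-3.294e-02  a ← 26.100883 − (+0.000e+00/-3.294e-02) = 26.100883
converged: |Δa| < 1e-12 after 4 iterations
sag = a·(cosh(S/(2a)) − 1) = 26.100883·(cosh(0.365313) − 1) = 1.761086
T_max/T_min = cosh(S/(2a)) = 1.067472

a=26.101 sag=1.761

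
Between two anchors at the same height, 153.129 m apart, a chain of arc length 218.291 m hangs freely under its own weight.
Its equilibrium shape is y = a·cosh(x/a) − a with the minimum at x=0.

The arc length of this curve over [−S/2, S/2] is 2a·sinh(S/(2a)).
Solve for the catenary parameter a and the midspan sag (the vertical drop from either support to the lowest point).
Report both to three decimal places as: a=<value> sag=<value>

seed: a₀ = √(S³/(24(L−S))) = √(153.129³/(24·65.162)) = 47.916308
iter 1: u=1.597880  f(a)=+8.843e+00  f'(a)=-3.481e+00  a ← 47.916308 − (+8.843e+00/-3.481e+00) = 50.456830
iter 2: u=1.517426  f(a)=+7.520e-01  f'(a)=-2.912e+00  a ← 50.456830 − (+7.520e-01/-2.912e+00) = 50.715081
iter 3: u=1.509699  f(a)=+6.554e-03  f'(a)=-2.861e+00  a ← 50.715081 − (+6.554e-03/-2.861e+00) = 50.717372
iter 4: u=1.509631  f(a)=+5.075e-07  f'(a)=-2.861e+00  a ← 50.717372 − (+5.075e-07/-2.861e+00) = 50.717372
iter 5: u=1.509631  f(a)=+8.527e-14  f'(a)=-2.861e+00  a ← 50.717372 − (+8.527e-14/-2.861e+00) = 50.717372
converged: |Δa| < 1e-12 after 5 iterations
sag = a·(cosh(S/(2a)) − 1) = 50.717372·(cosh(1.509631) − 1) = 69.636240
T_max/T_min = cosh(S/(2a)) = 2.373025

a=50.717 sag=69.636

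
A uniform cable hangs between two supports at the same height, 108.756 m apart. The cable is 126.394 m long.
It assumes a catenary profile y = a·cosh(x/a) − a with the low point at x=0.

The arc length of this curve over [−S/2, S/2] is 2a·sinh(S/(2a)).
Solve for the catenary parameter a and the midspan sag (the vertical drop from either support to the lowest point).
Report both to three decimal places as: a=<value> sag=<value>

seed: a₀ = √(S³/(24(L−S))) = √(108.756³/(24·17.638)) = 55.125120
iter 1: u=0.986447  f(a)=+8.783e-01  f'(a)=-7.044e-01  a ← 55.125120 − (+8.783e-01/-7.044e-01) = 56.372013
iter 2: u=0.964628  f(a)=+3.068e-02  f'(a)=-6.560e-01  a ← 56.372013 − (+3.068e-02/-6.560e-01) = 56.418790
iter 3: u=0.963828  f(a)=+4.045e-05  f'(a)=-6.542e-01  a ← 56.418790 − (+4.045e-05/-6.542e-01) = 56.418852
iter 4: u=0.963827  f(a)=+7.053e-11  f'(a)=-6.542e-01  a ← 56.418852 − (+7.053e-11/-6.542e-01) = 56.418852
iter 5: u=0.963827  f(a)=-1.421e-14  f'(a)=-6.542e-01  a ← 56.418852 − (-1.421e-14/-6.542e-01) = 56.418852
converged: |Δa| < 1e-12 after 5 iterations
sag = a·(cosh(S/(2a)) − 1) = 56.418852·(cosh(0.963827) − 1) = 28.298016
T_max/T_min = cosh(S/(2a)) = 1.501570

a=56.419 sag=28.298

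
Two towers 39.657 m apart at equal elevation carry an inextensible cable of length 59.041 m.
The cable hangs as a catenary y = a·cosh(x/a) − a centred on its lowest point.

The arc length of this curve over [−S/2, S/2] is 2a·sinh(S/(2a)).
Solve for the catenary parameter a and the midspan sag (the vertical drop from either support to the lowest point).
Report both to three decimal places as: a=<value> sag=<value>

a=12.347 sag=19.652

seed: a₀ = √(S³/(24(L−S))) = √(39.657³/(24·19.384)) = 11.578504
iter 1: u=1.712527  f(a)=+3.049e+00  f'(a)=-4.439e+00  a ← 11.578504 − (+3.049e+00/-4.439e+00) = 12.265437
iter 2: u=1.616616  f(a)=+2.924e-01  f'(a)=-3.625e+00  a ← 12.265437 − (+2.924e-01/-3.625e+00) = 12.346110
iter 3: u=1.606052  f(a)=+3.320e-03  f'(a)=-3.543e+00  a ← 12.346110 − (+3.320e-03/-3.543e+00) = 12.347047
iter 4: u=1.605931  f(a)=+4.385e-07  f'(a)=-3.542e+00  a ← 12.347047 − (+4.385e-07/-3.542e+00) = 12.347047
iter 5: u=1.605931  f(a)=+1.421e-14  f'(a)=-3.542e+00  a ← 12.347047 − (+1.421e-14/-3.542e+00) = 12.347047
converged: |Δa| < 1e-12 after 5 iterations
sag = a·(cosh(S/(2a)) − 1) = 12.347047·(cosh(1.605931) − 1) = 19.651539
T_max/T_min = cosh(S/(2a)) = 2.591598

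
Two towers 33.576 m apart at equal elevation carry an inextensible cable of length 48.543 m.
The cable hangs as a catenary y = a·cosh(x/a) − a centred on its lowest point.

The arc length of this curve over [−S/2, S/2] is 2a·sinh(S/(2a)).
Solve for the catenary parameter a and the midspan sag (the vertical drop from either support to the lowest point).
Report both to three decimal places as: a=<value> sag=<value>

a=10.892 sag=15.712

seed: a₀ = √(S³/(24(L−S))) = √(33.576³/(24·14.967)) = 10.265271
iter 1: u=1.635417  f(a)=+2.134e+00  f'(a)=-3.774e+00  a ← 10.265271 − (+2.134e+00/-3.774e+00) = 10.830636
iter 2: u=1.550047  f(a)=+1.890e-01  f'(a)=-3.133e+00  a ← 10.830636 − (+1.890e-01/-3.133e+00) = 10.890954
iter 3: u=1.541463  f(a)=+1.800e-03  f'(a)=-3.073e+00  a ← 10.890954 − (+1.800e-03/-3.073e+00) = 10.891540
iter 4: u=1.541380  f(a)=+1.668e-07  f'(a)=-3.073e+00  a ← 10.891540 − (+1.668e-07/-3.073e+00) = 10.891540
iter 5: u=1.541380  f(a)=+7.105e-15  f'(a)=-3.073e+00  a ← 10.891540 − (+7.105e-15/-3.073e+00) = 10.891540
converged: |Δa| < 1e-12 after 5 iterations
sag = a·(cosh(S/(2a)) − 1) = 10.891540·(cosh(1.541380) − 1) = 15.711681
T_max/T_min = cosh(S/(2a)) = 2.442558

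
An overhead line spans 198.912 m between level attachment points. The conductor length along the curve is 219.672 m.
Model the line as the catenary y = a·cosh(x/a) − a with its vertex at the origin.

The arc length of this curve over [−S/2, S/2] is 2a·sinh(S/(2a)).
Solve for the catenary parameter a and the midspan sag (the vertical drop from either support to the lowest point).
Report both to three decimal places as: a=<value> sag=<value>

a=127.604 sag=40.761

seed: a₀ = √(S³/(24(L−S))) = √(198.912³/(24·20.760)) = 125.681739
iter 1: u=0.791332  f(a)=+6.598e-01  f'(a)=-3.515e-01  a ← 125.681739 − (+6.598e-01/-3.515e-01) = 127.558703
iter 2: u=0.779688  f(a)=+1.507e-02  f'(a)=-3.356e-01  a ← 127.558703 − (+1.507e-02/-3.356e-01) = 127.603608
iter 3: u=0.779414  f(a)=+8.271e-06  f'(a)=-3.353e-01  a ← 127.603608 − (+8.271e-06/-3.353e-01) = 127.603632
iter 4: u=0.779414  f(a)=+2.501e-12  f'(a)=-3.353e-01  a ← 127.603632 − (+2.501e-12/-3.353e-01) = 127.603632
converged: |Δa| < 1e-12 after 4 iterations
sag = a·(cosh(S/(2a)) − 1) = 127.603632·(cosh(0.779414) − 1) = 40.760954
T_max/T_min = cosh(S/(2a)) = 1.319434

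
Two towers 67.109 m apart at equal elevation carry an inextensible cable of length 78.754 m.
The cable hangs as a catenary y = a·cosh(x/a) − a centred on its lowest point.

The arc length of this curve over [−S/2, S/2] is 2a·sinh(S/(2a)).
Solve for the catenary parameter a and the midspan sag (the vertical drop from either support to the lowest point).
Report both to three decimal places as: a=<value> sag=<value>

a=33.709 sag=18.126

seed: a₀ = √(S³/(24(L−S))) = √(67.109³/(24·11.645)) = 32.884844
iter 1: u=1.020364  f(a)=+6.215e-01  f'(a)=-7.848e-01  a ← 32.884844 − (+6.215e-01/-7.848e-01) = 33.676743
iter 2: u=0.996370  f(a)=+2.316e-02  f'(a)=-7.273e-01  a ← 33.676743 − (+2.316e-02/-7.273e-01) = 33.708583
iter 3: u=0.995429  f(a)=+3.491e-05  f'(a)=-7.251e-01  a ← 33.708583 − (+3.491e-05/-7.251e-01) = 33.708631
iter 4: u=0.995428  f(a)=+7.959e-11  f'(a)=-7.251e-01  a ← 33.708631 − (+7.959e-11/-7.251e-01) = 33.708631
iter 5: u=0.995428  f(a)=-1.421e-14  f'(a)=-7.251e-01  a ← 33.708631 − (-1.421e-14/-7.251e-01) = 33.708631
converged: |Δa| < 1e-12 after 5 iterations
sag = a·(cosh(S/(2a)) − 1) = 33.708631·(cosh(0.995428) − 1) = 18.125913
T_max/T_min = cosh(S/(2a)) = 1.537723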